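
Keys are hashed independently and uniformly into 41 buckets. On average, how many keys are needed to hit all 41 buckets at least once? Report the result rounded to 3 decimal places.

Split into phases: going from k distinct to k+1 distinct takes on average 41/(41-k) keys.
E[T] = 41/41 + 41/40 + 41/39 + ... + 41/2 + 41/1 = 41·H_{41}.
H_{41} = 4.3029, so E[T] = 176.4203.

176.420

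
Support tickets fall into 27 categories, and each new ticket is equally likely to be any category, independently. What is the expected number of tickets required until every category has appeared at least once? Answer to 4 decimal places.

The wait to go from k to k+1 distinct categories is geometric with mean 27/(27-k).
E[T] = 27/27 + 27/26 + 27/25 + ... + 27/2 + 27/1 = 27·H_{27}.
H_{27} = 3.89146, so E[T] = 105.06933.

105.0693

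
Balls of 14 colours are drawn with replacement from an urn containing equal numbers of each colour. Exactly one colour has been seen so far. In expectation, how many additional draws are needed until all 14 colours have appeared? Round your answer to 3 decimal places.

From k distinct to k+1 distinct takes on average 14/(14-k) draws.
Sum over k = 1,...,13: E = 14/13 + 14/12 + 14/11 + ... + 14/2 + 14/1 = 44.5219.

44.522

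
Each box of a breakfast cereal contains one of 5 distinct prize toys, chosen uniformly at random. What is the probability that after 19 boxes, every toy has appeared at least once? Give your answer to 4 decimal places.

By inclusion–exclusion over which toys are missing,
P(all seen) = Σ_{j=0}^{5} (-1)^j C(5,j)((5-j)/5)^19
= 1.00000 - 0.07206 + 0.00061 - 0.00000 + 0.00000 - 0.00000
= 0.92855.

0.9286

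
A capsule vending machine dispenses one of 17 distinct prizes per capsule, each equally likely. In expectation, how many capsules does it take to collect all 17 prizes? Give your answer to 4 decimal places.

58.4724

Split into phases: going from k distinct to k+1 distinct takes on average 17/(17-k) capsules.
E[T] = 17/17 + 17/16 + 17/15 + ... + 17/2 + 17/1 = 17·H_{17}.
H_{17} = 3.43955, so E[T] = 58.47239.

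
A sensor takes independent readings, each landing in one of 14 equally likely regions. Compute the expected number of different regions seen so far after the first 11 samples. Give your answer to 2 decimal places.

For each region, P(seen in 11 samples) = 1 - (13/14)^11 = 0.557.
By linearity of expectation, E[distinct seen] = 14·(1 - (13/14)^11) = 7.804.

7.80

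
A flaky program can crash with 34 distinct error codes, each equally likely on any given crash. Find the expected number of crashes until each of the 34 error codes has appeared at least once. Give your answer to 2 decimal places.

140.02

The wait to go from k to k+1 distinct error codes is geometric with mean 34/(34-k).
E[T] = 34/34 + 34/33 + 34/32 + ... + 34/2 + 34/1 = 34·H_{34}.
H_{34} = 4.118, so E[T] = 140.019.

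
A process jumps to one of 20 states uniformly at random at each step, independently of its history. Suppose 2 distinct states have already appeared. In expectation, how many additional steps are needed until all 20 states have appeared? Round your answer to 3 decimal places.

69.902

From k distinct to k+1 distinct takes on average 20/(20-k) steps.
Sum over k = 2,...,19: E = 20/18 + 20/17 + 20/16 + ... + 20/2 + 20/1 = 69.9022.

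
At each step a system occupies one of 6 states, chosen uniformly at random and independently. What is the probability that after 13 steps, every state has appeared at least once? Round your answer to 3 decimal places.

By inclusion–exclusion over which states are missing,
P(all seen) = Σ_{j=0}^{6} (-1)^j C(6,j)((6-j)/6)^13
= 1.0000 - 0.5608 + 0.0771 - 0.0024 + 0.0000 - 0.0000 + 0.0000
= 0.5139.

0.514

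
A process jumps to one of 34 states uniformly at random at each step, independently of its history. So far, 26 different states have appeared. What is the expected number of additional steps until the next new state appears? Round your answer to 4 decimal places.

4.2500

Each step yields a new state with probability (34-26)/34 = 8/34, so the wait is geometric with mean 34/8.
E = 34/8 = 4.25000.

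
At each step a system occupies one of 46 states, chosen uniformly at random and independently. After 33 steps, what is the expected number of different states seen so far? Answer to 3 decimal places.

For each state, P(seen in 33 steps) = 1 - (45/46)^33 = 0.5158.
By linearity of expectation, E[distinct seen] = 46·(1 - (45/46)^33) = 23.7278.

23.728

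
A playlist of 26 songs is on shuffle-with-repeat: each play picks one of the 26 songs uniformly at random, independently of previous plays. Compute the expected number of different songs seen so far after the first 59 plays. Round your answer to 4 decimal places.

23.4296

For each song, P(seen in 59 plays) = 1 - (25/26)^59 = 0.90114.
By linearity of expectation, E[distinct seen] = 26·(1 - (25/26)^59) = 23.42957.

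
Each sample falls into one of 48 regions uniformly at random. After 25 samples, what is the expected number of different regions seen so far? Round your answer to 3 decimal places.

For each region, P(seen in 25 samples) = 1 - (47/48)^25 = 0.4092.
By linearity of expectation, E[distinct seen] = 48·(1 - (47/48)^25) = 19.6432.

19.643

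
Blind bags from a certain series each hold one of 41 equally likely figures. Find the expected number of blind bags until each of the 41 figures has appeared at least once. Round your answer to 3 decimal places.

After k distinct figures have appeared, the next blind bag gives a new one with probability (41-k)/41, so the expected wait for the (k+1)-th is 41/(41-k).
E[T] = 41/41 + 41/40 + 41/39 + ... + 41/2 + 41/1 = 41·H_{41}.
H_{41} = 4.3029, so E[T] = 176.4203.

176.420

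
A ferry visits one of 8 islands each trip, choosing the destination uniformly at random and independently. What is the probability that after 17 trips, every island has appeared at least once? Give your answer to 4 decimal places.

0.3656

Let A_i be the event that island i is missing after 17 trips. By inclusion–exclusion on the A_i,
P(all seen) = Σ_{j=0}^{8} (-1)^j C(8,j)((8-j)/8)^17
= 1.00000 - 0.82647 + 0.21047 - 0.01897 + 0.00053 - 0.00000 + 0.00000 - 0.00000 + 0.00000
= 0.36556.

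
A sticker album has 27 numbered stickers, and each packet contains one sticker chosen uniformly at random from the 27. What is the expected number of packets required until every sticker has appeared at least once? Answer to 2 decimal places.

Split into phases: going from k distinct to k+1 distinct takes on average 27/(27-k) packets.
E[T] = 27/27 + 27/26 + 27/25 + ... + 27/2 + 27/1 = 27·H_{27}.
H_{27} = 3.891, so E[T] = 105.069.

105.07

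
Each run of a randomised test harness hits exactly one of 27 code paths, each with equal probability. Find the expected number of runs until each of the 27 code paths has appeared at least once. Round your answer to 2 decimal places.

105.07

The wait to go from k to k+1 distinct code paths is geometric with mean 27/(27-k).
E[T] = 27/27 + 27/26 + 27/25 + ... + 27/2 + 27/1 = 27·H_{27}.
H_{27} = 3.891, so E[T] = 105.069.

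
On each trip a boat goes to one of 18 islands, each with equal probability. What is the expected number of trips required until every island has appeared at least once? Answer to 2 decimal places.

62.91

The wait to go from k to k+1 distinct islands is geometric with mean 18/(18-k).
E[T] = 18/18 + 18/17 + 18/16 + ... + 18/2 + 18/1 = 18·H_{18}.
H_{18} = 3.495, so E[T] = 62.912.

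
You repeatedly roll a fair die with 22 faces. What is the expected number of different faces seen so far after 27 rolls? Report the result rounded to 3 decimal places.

For each face, P(seen in 27 rolls) = 1 - (21/22)^27 = 0.7152.
By linearity of expectation, E[distinct seen] = 22·(1 - (21/22)^27) = 15.7349.

15.735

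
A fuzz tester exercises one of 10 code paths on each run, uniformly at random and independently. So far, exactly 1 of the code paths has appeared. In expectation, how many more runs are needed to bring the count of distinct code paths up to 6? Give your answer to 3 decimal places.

From k distinct to k+1 distinct takes on average 10/(10-k) runs.
Sum over k = 1,...,5: E = 10/9 + 10/8 + 10/7 + 10/6 + 10/5 = 7.4563.

7.456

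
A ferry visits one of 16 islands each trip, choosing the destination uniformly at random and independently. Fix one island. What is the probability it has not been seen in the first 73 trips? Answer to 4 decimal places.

Each trip misses the fixed island with probability (16-1)/16 = 15/16, independently.
P(still missing after 73) = (15/16)^73 = 0.00899.

0.0090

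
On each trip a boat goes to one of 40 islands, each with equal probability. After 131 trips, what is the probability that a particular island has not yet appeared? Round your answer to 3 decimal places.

0.036

On each trip the fixed island fails to appear with probability 39/40.
P(still missing after 131) = (39/40)^131 = 0.0363.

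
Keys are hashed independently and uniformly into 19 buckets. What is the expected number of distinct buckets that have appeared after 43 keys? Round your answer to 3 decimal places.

17.142

For each bucket, P(seen in 43 keys) = 1 - (18/19)^43 = 0.9022.
By linearity of expectation, E[distinct seen] = 19·(1 - (18/19)^43) = 17.1419.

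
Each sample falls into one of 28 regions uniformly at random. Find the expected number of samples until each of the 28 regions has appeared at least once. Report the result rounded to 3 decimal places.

109.961

The wait to go from k to k+1 distinct regions is geometric with mean 28/(28-k).
E[T] = 28/28 + 28/27 + 28/26 + ... + 28/2 + 28/1 = 28·H_{28}.
H_{28} = 3.9272, so E[T] = 109.9608.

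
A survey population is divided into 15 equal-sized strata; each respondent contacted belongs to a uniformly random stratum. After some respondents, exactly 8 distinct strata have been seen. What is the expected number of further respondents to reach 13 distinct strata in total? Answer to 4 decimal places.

16.3929

With k distinct strata already seen, the next new one takes an expected 15/(15-k) respondents.
Sum over k = 8,...,12: E = 15/7 + 15/6 + 15/5 + 15/4 + 15/3 = 16.39286.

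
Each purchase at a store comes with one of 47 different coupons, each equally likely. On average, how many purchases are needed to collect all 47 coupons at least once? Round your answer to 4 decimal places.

208.5843

Split into phases: going from k distinct to k+1 distinct takes on average 47/(47-k) purchases.
E[T] = 47/47 + 47/46 + 47/45 + ... + 47/2 + 47/1 = 47·H_{47}.
H_{47} = 4.43796, so E[T] = 208.58430.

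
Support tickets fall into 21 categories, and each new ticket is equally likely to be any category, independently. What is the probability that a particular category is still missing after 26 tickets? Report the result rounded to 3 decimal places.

On each ticket the fixed category fails to appear with probability 20/21.
P(still missing after 26) = (20/21)^26 = 0.2812.

0.281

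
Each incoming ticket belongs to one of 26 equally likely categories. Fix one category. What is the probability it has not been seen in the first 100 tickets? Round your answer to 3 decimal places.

0.020

On each ticket the fixed category fails to appear with probability 25/26.
P(still missing after 100) = (25/26)^100 = 0.0198.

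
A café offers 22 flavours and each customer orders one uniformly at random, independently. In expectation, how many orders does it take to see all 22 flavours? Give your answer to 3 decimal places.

81.198

The wait to go from k to k+1 distinct flavours is geometric with mean 22/(22-k).
E[T] = 22/22 + 22/21 + 22/20 + ... + 22/2 + 22/1 = 22·H_{22}.
H_{22} = 3.6908, so E[T] = 81.1979.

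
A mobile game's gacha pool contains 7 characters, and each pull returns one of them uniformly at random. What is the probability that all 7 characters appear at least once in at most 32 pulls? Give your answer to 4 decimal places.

0.9500

By inclusion–exclusion over which characters are missing,
P(all seen) = Σ_{j=0}^{7} (-1)^j C(7,j)((7-j)/7)^32
= 1.00000 - 0.05044 + 0.00044 - 0.00000 + 0.00000 - 0.00000 + 0.00000 - 0.00000
= 0.95000.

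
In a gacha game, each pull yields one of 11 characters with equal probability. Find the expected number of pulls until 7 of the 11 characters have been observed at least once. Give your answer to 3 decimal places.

10.302

With k distinct characters already seen, the next new one arrives after an expected 11/(11-k) pulls.
Sum over k = 0,...,6: E = 11/11 + 11/10 + 11/9 + ... + 11/6 + 11/5 = 10.3020.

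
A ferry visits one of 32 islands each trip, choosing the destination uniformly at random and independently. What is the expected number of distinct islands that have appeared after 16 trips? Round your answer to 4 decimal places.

For each island, P(seen in 16 trips) = 1 - (31/32)^16 = 0.39829.
By linearity of expectation, E[distinct seen] = 32·(1 - (31/32)^16) = 12.74527.

12.7453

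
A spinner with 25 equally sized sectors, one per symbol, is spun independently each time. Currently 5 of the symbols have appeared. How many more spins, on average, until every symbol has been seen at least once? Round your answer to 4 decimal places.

89.9435

With k distinct symbols already seen, the next new one takes an expected 25/(25-k) spins.
Sum over k = 5,...,24: E = 25/20 + 25/19 + 25/18 + ... + 25/2 + 25/1 = 89.94349.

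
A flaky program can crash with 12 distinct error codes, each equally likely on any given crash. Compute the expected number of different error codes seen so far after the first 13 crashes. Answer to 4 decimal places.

8.1280

For each error code, P(seen in 13 crashes) = 1 - (11/12)^13 = 0.67734.
By linearity of expectation, E[distinct seen] = 12·(1 - (11/12)^13) = 8.12805.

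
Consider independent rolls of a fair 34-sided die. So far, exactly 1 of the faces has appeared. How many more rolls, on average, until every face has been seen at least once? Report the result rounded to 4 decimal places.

139.0191

With k distinct faces already seen, the next new one takes an expected 34/(34-k) rolls.
Sum over k = 1,...,33: E = 34/33 + 34/32 + 34/31 + ... + 34/2 + 34/1 = 139.01914.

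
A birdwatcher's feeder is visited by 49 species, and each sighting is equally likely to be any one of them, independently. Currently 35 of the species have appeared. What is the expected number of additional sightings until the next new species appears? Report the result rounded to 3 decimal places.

Each sighting yields a new species with probability (49-35)/49 = 14/49, so the wait is geometric with mean 49/14.
E = 49/14 = 3.5000.

3.500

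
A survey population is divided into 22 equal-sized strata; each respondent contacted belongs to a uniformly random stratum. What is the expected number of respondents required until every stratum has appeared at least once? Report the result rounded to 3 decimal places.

81.198

Split into phases: going from k distinct to k+1 distinct takes on average 22/(22-k) respondents.
E[T] = 22/22 + 22/21 + 22/20 + ... + 22/2 + 22/1 = 22·H_{22}.
H_{22} = 3.6908, so E[T] = 81.1979.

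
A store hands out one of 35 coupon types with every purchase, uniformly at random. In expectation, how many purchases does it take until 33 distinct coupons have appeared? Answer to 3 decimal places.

With k distinct coupons already seen, the next new one arrives after an expected 35/(35-k) purchases.
Sum over k = 0,...,32: E = 35/35 + 35/34 + 35/33 + ... + 35/4 + 35/3 = 92.6373.

92.637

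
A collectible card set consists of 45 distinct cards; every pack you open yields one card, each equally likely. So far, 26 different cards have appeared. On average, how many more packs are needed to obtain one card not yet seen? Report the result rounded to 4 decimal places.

Each pack yields a new card with probability (45-26)/45 = 19/45, so the wait is geometric with mean 45/19.
E = 45/19 = 2.36842.

2.3684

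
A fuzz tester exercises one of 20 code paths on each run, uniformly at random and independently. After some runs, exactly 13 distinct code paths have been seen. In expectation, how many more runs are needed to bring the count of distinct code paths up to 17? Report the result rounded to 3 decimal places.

The wait to go from k to k+1 distinct code paths is geometric with mean 20/(20-k).
Sum over k = 13,...,16: E = 20/7 + 20/6 + 20/5 + 20/4 = 15.1905.

15.190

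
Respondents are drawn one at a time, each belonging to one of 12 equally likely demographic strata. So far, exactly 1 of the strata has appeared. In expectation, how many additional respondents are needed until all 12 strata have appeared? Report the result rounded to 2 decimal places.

From k distinct to k+1 distinct takes on average 12/(12-k) respondents.
Sum over k = 1,...,11: E = 12/11 + 12/10 + 12/9 + ... + 12/2 + 12/1 = 36.239.

36.24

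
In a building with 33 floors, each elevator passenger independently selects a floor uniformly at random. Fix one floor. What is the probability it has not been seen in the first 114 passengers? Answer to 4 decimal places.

0.0300

On each passenger the fixed floor fails to appear with probability 32/33.
P(still missing after 114) = (32/33)^114 = 0.02996.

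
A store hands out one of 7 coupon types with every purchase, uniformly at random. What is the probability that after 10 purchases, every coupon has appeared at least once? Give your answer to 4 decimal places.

By inclusion–exclusion over which coupons are missing,
P(all seen) = Σ_{j=0}^{7} (-1)^j C(7,j)((7-j)/7)^10
= 1.00000 - 1.49841 + 0.72600 - 0.12992 + 0.00732 - 0.00008 + 0.00000 - 0.00000
= 0.10491.

0.1049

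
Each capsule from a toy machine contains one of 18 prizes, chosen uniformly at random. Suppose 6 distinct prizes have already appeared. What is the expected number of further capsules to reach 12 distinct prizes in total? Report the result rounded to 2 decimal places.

11.76

The wait to go from k to k+1 distinct prizes is geometric with mean 18/(18-k).
Sum over k = 6,...,11: E = 18/12 + 18/11 + 18/10 + 18/9 + 18/8 + 18/7 = 11.758.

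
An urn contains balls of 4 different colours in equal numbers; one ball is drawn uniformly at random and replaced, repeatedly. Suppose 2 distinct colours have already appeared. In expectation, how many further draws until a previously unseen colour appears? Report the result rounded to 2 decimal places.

2.00

Each draw yields a new colour with probability (4-2)/4 = 2/4, so the wait is geometric with mean 4/2.
E = 4/2 = 2.000.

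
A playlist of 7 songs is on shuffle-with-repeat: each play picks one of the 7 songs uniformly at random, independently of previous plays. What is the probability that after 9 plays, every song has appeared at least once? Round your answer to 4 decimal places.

Let A_i be the event that song i is missing after 9 plays. By inclusion–exclusion on the A_i,
P(all seen) = Σ_{j=0}^{7} (-1)^j C(7,j)((7-j)/7)^9
= 1.00000 - 1.74814 + 1.01641 - 0.22737 + 0.01707 - 0.00027 + 0.00000 - 0.00000
= 0.05770.

0.0577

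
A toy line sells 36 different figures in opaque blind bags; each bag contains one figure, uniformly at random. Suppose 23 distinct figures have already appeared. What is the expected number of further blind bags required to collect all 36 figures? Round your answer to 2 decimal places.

With k distinct figures already seen, the next new one takes an expected 36/(36-k) blind bags.
Sum over k = 23,...,35: E = 36/13 + 36/12 + 36/11 + ... + 36/2 + 36/1 = 114.485.

114.48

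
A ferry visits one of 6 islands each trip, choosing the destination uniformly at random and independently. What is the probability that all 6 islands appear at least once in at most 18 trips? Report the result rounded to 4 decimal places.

0.7847

By inclusion–exclusion over which islands are missing,
P(all seen) = Σ_{j=0}^{6} (-1)^j C(6,j)((6-j)/6)^18
= 1.00000 - 0.22537 + 0.01015 - 0.00008 + 0.00000 - 0.00000 + 0.00000
= 0.78471.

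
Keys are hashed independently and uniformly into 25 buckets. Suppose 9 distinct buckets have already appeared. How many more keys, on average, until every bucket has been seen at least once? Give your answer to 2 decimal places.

84.52

The wait to go from k to k+1 distinct buckets is geometric with mean 25/(25-k).
Sum over k = 9,...,24: E = 25/16 + 25/15 + 25/14 + ... + 25/2 + 25/1 = 84.518.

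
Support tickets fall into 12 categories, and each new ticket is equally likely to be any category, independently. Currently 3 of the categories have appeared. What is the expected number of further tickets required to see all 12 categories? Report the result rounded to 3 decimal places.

33.948

The wait to go from k to k+1 distinct categories is geometric with mean 12/(12-k).
Sum over k = 3,...,11: E = 12/9 + 12/8 + 12/7 + ... + 12/2 + 12/1 = 33.9476.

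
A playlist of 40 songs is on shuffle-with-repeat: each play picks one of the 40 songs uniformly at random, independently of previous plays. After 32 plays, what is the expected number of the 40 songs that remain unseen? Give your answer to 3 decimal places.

17.791

For each song, P(unseen after 32) = (39/40)^32 = 0.4448.
By linearity of expectation, E[unseen] = 40·(39/40)^32 = 17.7913.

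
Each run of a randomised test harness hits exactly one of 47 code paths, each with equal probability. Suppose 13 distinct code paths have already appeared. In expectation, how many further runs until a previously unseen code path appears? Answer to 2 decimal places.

Each run yields a new code path with probability (47-13)/47 = 34/47, so the wait is geometric with mean 47/34.
E = 47/34 = 1.382.

1.38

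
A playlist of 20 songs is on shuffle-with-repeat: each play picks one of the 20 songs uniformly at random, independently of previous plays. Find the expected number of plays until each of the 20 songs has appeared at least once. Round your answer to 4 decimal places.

71.9548

After k distinct songs have appeared, the next play gives a new one with probability (20-k)/20, so the expected wait for the (k+1)-th is 20/(20-k).
E[T] = 20/20 + 20/19 + 20/18 + ... + 20/2 + 20/1 = 20·H_{20}.
H_{20} = 3.59774, so E[T] = 71.95479.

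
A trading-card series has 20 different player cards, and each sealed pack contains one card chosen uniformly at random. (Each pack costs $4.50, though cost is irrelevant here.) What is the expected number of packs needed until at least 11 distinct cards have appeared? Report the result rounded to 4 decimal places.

Going from k to k+1 distinct takes a geometric number of packs with mean 20/(20-k).
Sum over k = 0,...,10: E = 20/20 + 20/19 + 20/18 + ... + 20/11 + 20/10 = 15.37543.

15.3754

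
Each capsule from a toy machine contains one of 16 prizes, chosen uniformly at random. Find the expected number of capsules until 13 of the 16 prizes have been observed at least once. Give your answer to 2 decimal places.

24.76

Going from k to k+1 distinct takes a geometric number of capsules with mean 16/(16-k).
Sum over k = 0,...,12: E = 16/16 + 16/15 + 16/14 + ... + 16/5 + 16/4 = 24.758.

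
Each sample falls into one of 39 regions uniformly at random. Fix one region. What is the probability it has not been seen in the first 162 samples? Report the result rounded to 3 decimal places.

0.015

On each sample the fixed region fails to appear with probability 38/39.
P(still missing after 162) = (38/39)^162 = 0.0149.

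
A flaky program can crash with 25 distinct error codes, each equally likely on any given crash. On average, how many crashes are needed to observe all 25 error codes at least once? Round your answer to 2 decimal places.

95.40

After k distinct error codes have appeared, the next crash gives a new one with probability (25-k)/25, so the expected wait for the (k+1)-th is 25/(25-k).
E[T] = 25/25 + 25/24 + 25/23 + ... + 25/2 + 25/1 = 25·H_{25}.
H_{25} = 3.816, so E[T] = 95.399.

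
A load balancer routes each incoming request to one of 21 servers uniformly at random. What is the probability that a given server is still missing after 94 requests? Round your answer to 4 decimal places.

0.0102

On each request the fixed server fails to appear with probability 20/21.
P(still missing after 94) = (20/21)^94 = 0.01019.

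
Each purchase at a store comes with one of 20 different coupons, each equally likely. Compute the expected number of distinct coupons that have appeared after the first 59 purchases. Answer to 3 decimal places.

For each coupon, P(seen in 59 purchases) = 1 - (19/20)^59 = 0.9515.
By linearity of expectation, E[distinct seen] = 20·(1 - (19/20)^59) = 19.0301.

19.030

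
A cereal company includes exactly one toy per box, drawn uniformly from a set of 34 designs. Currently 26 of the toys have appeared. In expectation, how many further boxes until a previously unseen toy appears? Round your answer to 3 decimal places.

Each box yields a new toy with probability (34-26)/34 = 8/34, so the wait is geometric with mean 34/8.
E = 34/8 = 4.2500.

4.250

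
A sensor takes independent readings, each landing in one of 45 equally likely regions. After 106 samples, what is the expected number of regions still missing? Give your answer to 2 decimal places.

4.16

For each region, P(unseen after 106) = (44/45)^106 = 0.092.
By linearity of expectation, E[unseen] = 45·(44/45)^106 = 4.156.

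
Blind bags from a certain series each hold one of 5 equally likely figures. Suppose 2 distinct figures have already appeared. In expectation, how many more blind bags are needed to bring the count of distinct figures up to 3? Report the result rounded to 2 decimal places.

The wait to go from k to k+1 distinct figures is geometric with mean 5/(5-k).
Only the k = 2 term is needed: E = 5/3 = 1.667.

1.67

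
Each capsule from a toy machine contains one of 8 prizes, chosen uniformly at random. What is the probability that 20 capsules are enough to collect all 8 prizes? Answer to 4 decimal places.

0.5306

Let A_i be the event that prize i is missing after 20 capsules. By inclusion–exclusion on the A_i,
P(all seen) = Σ_{j=0}^{8} (-1)^j C(8,j)((8-j)/8)^20
= 1.00000 - 0.55367 + 0.08879 - 0.00463 + 0.00007 - 0.00000 + 0.00000 - 0.00000 + 0.00000
= 0.53056.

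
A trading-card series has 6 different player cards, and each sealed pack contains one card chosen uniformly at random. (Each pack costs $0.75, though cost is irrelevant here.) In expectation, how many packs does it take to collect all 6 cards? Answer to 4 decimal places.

14.7000

The wait to go from k to k+1 distinct cards is geometric with mean 6/(6-k).
E[T] = 6/6 + 6/5 + 6/4 + 6/3 + 6/2 + 6/1 = 6·H_{6}.
H_{6} = 2.45000, so E[T] = 14.70000.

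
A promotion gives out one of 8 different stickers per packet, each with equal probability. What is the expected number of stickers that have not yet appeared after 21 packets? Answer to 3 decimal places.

For each sticker, P(unseen after 21) = (7/8)^21 = 0.0606.
By linearity of expectation, E[unseen] = 8·(7/8)^21 = 0.4845.

0.484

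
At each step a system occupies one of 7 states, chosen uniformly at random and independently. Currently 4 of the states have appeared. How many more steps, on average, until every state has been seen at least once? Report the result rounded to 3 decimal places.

With k distinct states already seen, the next new one takes an expected 7/(7-k) steps.
Sum over k = 4,...,6: E = 7/3 + 7/2 + 7/1 = 12.8333.

12.833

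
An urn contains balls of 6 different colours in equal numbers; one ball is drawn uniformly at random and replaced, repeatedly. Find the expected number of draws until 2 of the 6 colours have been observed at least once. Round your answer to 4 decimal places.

2.2000

Going from k to k+1 distinct takes a geometric number of draws with mean 6/(6-k).
Sum over k = 0,...,1: E = 6/6 + 6/5 = 2.20000.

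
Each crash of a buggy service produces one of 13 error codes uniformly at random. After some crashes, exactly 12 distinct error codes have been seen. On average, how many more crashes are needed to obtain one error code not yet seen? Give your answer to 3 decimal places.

13.000

Each crash yields a new error code with probability (13-12)/13 = 1/13, so the wait is geometric with mean 13/1.
E = 13/1 = 13.0000.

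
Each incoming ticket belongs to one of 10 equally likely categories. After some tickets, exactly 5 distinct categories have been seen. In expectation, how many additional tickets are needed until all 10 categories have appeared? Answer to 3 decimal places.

From k distinct to k+1 distinct takes on average 10/(10-k) tickets.
Sum over k = 5,...,9: E = 10/5 + 10/4 + 10/3 + 10/2 + 10/1 = 22.8333.

22.833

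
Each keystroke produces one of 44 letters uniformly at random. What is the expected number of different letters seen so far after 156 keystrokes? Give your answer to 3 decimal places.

For each letter, P(seen in 156 keystrokes) = 1 - (43/44)^156 = 0.9723.
By linearity of expectation, E[distinct seen] = 44·(1 - (43/44)^156) = 42.7813.

42.781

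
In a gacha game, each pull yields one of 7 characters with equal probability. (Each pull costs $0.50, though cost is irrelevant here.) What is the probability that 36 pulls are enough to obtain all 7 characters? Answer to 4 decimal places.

Let A_i be the event that character i is missing after 36 pulls. By inclusion–exclusion on the A_i,
P(all seen) = Σ_{j=0}^{7} (-1)^j C(7,j)((7-j)/7)^36
= 1.00000 - 0.02723 + 0.00012 - 0.00000 + 0.00000 - 0.00000 + 0.00000 - 0.00000
= 0.97289.

0.9729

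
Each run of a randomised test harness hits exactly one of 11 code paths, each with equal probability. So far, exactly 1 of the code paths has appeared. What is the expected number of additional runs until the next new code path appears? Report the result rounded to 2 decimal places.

1.10

Each run yields a new code path with probability (11-1)/11 = 10/11, so the wait is geometric with mean 11/10.
E = 11/10 = 1.100.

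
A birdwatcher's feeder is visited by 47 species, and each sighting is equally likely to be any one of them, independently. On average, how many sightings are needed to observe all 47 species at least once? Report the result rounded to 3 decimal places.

The wait to go from k to k+1 distinct species is geometric with mean 47/(47-k).
E[T] = 47/47 + 47/46 + 47/45 + ... + 47/2 + 47/1 = 47·H_{47}.
H_{47} = 4.4380, so E[T] = 208.5843.

208.584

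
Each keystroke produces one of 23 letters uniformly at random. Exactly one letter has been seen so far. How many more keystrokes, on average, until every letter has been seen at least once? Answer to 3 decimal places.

With k distinct letters already seen, the next new one takes an expected 23/(23-k) keystrokes.
Sum over k = 1,...,22: E = 23/22 + 23/21 + 23/20 + ... + 23/2 + 23/1 = 84.8887.

84.889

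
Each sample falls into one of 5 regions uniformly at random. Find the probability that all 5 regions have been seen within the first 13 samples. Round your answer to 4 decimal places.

0.7381

By inclusion–exclusion over which regions are missing,
P(all seen) = Σ_{j=0}^{5} (-1)^j C(5,j)((5-j)/5)^13
= 1.00000 - 0.27488 + 0.01306 - 0.00007 + 0.00000 - 0.00000
= 0.73812.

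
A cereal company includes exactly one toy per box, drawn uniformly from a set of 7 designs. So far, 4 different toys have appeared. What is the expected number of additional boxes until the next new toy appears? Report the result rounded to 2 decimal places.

2.33

The number of boxes until the next new toy is geometric with success probability 3/7, so its mean is 7/3.
E = 7/3 = 2.333.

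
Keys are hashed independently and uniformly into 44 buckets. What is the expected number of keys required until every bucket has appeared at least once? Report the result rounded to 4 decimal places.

After k distinct buckets have appeared, the next key gives a new one with probability (44-k)/44, so the expected wait for the (k+1)-th is 44/(44-k).
E[T] = 44/44 + 44/43 + 44/42 + ... + 44/2 + 44/1 = 44·H_{44}.
H_{44} = 4.37273, so E[T] = 192.39994.

192.3999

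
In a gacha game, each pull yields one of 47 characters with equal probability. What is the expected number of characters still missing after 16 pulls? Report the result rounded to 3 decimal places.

For each character, P(unseen after 16) = (46/47)^16 = 0.7089.
By linearity of expectation, E[unseen] = 47·(46/47)^16 = 33.3164.

33.316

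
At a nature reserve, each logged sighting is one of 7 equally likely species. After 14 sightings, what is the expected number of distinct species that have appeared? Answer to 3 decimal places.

For each species, P(seen in 14 sightings) = 1 - (6/7)^14 = 0.8845.
By linearity of expectation, E[distinct seen] = 7·(1 - (6/7)^14) = 6.1912.

6.191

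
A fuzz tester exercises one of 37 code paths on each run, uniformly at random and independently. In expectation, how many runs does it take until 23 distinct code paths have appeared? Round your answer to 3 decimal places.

35.151

Going from k to k+1 distinct takes a geometric number of runs with mean 37/(37-k).
Sum over k = 0,...,22: E = 37/37 + 37/36 + 37/35 + ... + 37/16 + 37/15 = 35.1509.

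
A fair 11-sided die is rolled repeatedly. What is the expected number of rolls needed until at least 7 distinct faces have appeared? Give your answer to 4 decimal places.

With k distinct faces already seen, the next new one arrives after an expected 11/(11-k) rolls.
Sum over k = 0,...,6: E = 11/11 + 11/10 + 11/9 + ... + 11/6 + 11/5 = 10.30198.

10.3020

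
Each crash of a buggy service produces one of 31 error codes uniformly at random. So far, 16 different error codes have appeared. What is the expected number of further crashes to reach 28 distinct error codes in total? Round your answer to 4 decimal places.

46.0318

From k distinct to k+1 distinct takes on average 31/(31-k) crashes.
Sum over k = 16,...,27: E = 31/15 + 31/14 + 31/13 + ... + 31/5 + 31/4 = 46.03177.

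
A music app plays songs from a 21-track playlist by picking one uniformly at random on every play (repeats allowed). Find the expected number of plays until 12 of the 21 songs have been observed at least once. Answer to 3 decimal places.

17.144

Going from k to k+1 distinct takes a geometric number of plays with mean 21/(21-k).
Sum over k = 0,...,11: E = 21/21 + 21/20 + 21/19 + ... + 21/11 + 21/10 = 17.1442.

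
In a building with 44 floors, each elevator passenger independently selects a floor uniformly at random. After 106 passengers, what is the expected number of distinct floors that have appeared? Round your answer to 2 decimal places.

40.15

For each floor, P(seen in 106 passengers) = 1 - (43/44)^106 = 0.913.
By linearity of expectation, E[distinct seen] = 44·(1 - (43/44)^106) = 40.153.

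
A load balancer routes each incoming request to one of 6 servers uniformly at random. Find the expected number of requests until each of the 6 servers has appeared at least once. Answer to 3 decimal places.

Split into phases: going from k distinct to k+1 distinct takes on average 6/(6-k) requests.
E[T] = 6/6 + 6/5 + 6/4 + 6/3 + 6/2 + 6/1 = 6·H_{6}.
H_{6} = 2.4500, so E[T] = 14.7000.

14.700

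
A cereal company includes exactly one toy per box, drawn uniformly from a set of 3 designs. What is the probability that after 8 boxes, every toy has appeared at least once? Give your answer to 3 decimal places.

By inclusion–exclusion over which toys are missing,
P(all seen) = Σ_{j=0}^{3} (-1)^j C(3,j)((3-j)/3)^8
= 1.0000 - 0.1171 + 0.0005 - 0.0000
= 0.8834.

0.883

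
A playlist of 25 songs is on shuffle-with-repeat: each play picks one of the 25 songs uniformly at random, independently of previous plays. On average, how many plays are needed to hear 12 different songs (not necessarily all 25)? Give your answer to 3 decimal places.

With k distinct songs already seen, the next new one arrives after an expected 25/(25-k) plays.
Sum over k = 0,...,11: E = 25/25 + 25/24 + 25/23 + ... + 25/15 + 25/14 = 15.8956.

15.896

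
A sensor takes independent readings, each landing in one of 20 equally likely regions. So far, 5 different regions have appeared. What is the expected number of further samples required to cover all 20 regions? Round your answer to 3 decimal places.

With k distinct regions already seen, the next new one takes an expected 20/(20-k) samples.
Sum over k = 5,...,19: E = 20/15 + 20/14 + 20/13 + ... + 20/2 + 20/1 = 66.3646.

66.365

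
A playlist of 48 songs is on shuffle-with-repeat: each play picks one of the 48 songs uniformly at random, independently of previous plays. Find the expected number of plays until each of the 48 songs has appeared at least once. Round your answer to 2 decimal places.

214.02

Split into phases: going from k distinct to k+1 distinct takes on average 48/(48-k) plays.
E[T] = 48/48 + 48/47 + 48/46 + ... + 48/2 + 48/1 = 48·H_{48}.
H_{48} = 4.459, so E[T] = 214.022.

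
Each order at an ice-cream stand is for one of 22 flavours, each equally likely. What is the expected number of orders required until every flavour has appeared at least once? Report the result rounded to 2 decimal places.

Split into phases: going from k distinct to k+1 distinct takes on average 22/(22-k) orders.
E[T] = 22/22 + 22/21 + 22/20 + ... + 22/2 + 22/1 = 22·H_{22}.
H_{22} = 3.691, so E[T] = 81.198.

81.20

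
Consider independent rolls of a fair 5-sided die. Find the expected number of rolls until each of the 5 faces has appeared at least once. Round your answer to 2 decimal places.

The wait to go from k to k+1 distinct faces is geometric with mean 5/(5-k).
E[T] = 5/5 + 5/4 + 5/3 + 5/2 + 5/1 = 5·H_{5}.
H_{5} = 2.283, so E[T] = 11.417.

11.42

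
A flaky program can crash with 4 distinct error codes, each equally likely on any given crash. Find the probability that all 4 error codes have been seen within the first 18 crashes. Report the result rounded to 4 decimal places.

Let A_i be the event that error code i is missing after 18 crashes. By inclusion–exclusion on the A_i,
P(all seen) = Σ_{j=0}^{4} (-1)^j C(4,j)((4-j)/4)^18
= 1.00000 - 0.02255 + 0.00002 - 0.00000 + 0.00000
= 0.97747.

0.9775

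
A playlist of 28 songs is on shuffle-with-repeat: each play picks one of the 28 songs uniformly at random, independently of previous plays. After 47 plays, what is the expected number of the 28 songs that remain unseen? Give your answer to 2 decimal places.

For each song, P(unseen after 47) = (27/28)^47 = 0.181.
By linearity of expectation, E[unseen] = 28·(27/28)^47 = 5.068.

5.07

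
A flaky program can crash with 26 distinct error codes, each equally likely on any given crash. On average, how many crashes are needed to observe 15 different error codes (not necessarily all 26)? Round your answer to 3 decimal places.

Going from k to k+1 distinct takes a geometric number of crashes with mean 26/(26-k).
Sum over k = 0,...,14: E = 26/26 + 26/25 + 26/24 + ... + 26/13 + 26/12 = 21.6981.

21.698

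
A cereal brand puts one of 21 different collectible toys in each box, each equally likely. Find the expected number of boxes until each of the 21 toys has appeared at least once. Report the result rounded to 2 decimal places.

76.55

The wait to go from k to k+1 distinct toys is geometric with mean 21/(21-k).
E[T] = 21/21 + 21/20 + 21/19 + ... + 21/2 + 21/1 = 21·H_{21}.
H_{21} = 3.645, so E[T] = 76.553.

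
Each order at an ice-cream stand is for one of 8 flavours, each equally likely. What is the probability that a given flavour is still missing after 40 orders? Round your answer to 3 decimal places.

On each order the fixed flavour fails to appear with probability 7/8.
P(still missing after 40) = (7/8)^40 = 0.0048.

0.005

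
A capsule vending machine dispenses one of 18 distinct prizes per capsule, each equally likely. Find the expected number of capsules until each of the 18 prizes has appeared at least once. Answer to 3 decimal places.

62.912

Split into phases: going from k distinct to k+1 distinct takes on average 18/(18-k) capsules.
E[T] = 18/18 + 18/17 + 18/16 + ... + 18/2 + 18/1 = 18·H_{18}.
H_{18} = 3.4951, so E[T] = 62.9119.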